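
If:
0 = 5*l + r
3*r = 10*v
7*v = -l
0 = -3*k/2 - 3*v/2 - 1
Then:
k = -2/3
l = 0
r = 0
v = 0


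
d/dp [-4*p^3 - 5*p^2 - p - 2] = -12*p^2 - 10*p - 1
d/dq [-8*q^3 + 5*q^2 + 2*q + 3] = -24*q^2 + 10*q + 2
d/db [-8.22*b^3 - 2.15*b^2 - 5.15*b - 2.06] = -24.66*b^2 - 4.3*b - 5.15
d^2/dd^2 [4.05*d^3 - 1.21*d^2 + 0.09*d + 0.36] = 24.3*d - 2.42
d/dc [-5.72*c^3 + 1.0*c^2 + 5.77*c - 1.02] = -17.16*c^2 + 2.0*c + 5.77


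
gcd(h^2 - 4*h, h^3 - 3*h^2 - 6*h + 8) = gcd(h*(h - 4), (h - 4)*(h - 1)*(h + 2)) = h - 4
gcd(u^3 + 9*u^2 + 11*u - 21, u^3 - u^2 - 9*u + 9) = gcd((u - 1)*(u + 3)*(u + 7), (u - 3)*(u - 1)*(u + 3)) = u^2 + 2*u - 3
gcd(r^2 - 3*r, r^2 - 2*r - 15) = 1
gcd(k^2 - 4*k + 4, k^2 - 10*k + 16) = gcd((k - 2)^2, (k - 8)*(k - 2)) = k - 2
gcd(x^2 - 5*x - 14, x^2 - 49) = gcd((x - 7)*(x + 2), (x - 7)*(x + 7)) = x - 7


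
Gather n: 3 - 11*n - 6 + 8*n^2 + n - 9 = 8*n^2 - 10*n - 12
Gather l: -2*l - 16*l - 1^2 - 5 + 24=18 - 18*l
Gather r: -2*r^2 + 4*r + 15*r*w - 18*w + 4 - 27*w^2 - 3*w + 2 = -2*r^2 + r*(15*w + 4) - 27*w^2 - 21*w + 6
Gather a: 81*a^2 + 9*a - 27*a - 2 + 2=81*a^2 - 18*a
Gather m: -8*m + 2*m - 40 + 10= -6*m - 30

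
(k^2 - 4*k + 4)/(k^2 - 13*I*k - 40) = (-k^2 + 4*k - 4)/(-k^2 + 13*I*k + 40)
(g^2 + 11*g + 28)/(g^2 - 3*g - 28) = (g + 7)/(g - 7)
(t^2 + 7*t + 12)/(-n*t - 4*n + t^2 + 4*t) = (t + 3)/(-n + t)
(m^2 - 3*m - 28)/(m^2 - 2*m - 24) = (m - 7)/(m - 6)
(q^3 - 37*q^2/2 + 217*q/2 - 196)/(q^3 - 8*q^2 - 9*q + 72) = (2*q^2 - 21*q + 49)/(2*(q^2 - 9))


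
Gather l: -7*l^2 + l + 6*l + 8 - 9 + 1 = -7*l^2 + 7*l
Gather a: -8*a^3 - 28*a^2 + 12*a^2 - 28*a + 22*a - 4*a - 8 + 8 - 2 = -8*a^3 - 16*a^2 - 10*a - 2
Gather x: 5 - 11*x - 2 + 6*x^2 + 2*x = 6*x^2 - 9*x + 3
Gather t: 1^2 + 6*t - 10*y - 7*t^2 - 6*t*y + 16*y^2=-7*t^2 + t*(6 - 6*y) + 16*y^2 - 10*y + 1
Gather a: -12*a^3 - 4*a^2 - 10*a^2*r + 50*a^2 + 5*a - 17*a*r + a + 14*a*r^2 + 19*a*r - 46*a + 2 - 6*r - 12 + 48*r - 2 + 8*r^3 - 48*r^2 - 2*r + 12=-12*a^3 + a^2*(46 - 10*r) + a*(14*r^2 + 2*r - 40) + 8*r^3 - 48*r^2 + 40*r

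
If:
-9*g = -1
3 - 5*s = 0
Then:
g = 1/9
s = 3/5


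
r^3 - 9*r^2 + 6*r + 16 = (r - 8)*(r - 2)*(r + 1)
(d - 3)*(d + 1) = d^2 - 2*d - 3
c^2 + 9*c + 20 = (c + 4)*(c + 5)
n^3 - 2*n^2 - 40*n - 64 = (n - 8)*(n + 2)*(n + 4)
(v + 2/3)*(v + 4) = v^2 + 14*v/3 + 8/3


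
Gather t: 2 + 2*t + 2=2*t + 4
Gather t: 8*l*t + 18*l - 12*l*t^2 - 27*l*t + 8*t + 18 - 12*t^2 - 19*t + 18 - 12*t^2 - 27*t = 18*l + t^2*(-12*l - 24) + t*(-19*l - 38) + 36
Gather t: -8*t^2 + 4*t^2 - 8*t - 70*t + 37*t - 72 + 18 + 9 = -4*t^2 - 41*t - 45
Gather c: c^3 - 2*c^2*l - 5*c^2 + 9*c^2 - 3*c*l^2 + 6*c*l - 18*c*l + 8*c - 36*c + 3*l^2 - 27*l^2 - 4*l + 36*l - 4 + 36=c^3 + c^2*(4 - 2*l) + c*(-3*l^2 - 12*l - 28) - 24*l^2 + 32*l + 32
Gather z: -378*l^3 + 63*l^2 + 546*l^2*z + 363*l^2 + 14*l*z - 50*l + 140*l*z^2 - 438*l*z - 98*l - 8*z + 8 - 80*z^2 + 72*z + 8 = -378*l^3 + 426*l^2 - 148*l + z^2*(140*l - 80) + z*(546*l^2 - 424*l + 64) + 16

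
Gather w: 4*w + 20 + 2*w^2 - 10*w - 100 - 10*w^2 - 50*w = -8*w^2 - 56*w - 80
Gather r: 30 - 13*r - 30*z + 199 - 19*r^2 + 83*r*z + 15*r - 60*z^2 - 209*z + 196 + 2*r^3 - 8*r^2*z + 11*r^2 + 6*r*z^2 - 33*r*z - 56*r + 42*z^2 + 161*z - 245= 2*r^3 + r^2*(-8*z - 8) + r*(6*z^2 + 50*z - 54) - 18*z^2 - 78*z + 180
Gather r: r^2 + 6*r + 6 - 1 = r^2 + 6*r + 5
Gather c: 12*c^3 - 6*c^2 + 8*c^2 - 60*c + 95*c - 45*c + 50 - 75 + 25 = 12*c^3 + 2*c^2 - 10*c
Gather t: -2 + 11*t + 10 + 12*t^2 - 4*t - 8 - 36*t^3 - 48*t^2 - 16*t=-36*t^3 - 36*t^2 - 9*t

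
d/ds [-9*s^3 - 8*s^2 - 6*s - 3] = -27*s^2 - 16*s - 6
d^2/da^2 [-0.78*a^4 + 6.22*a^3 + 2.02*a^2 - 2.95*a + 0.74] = -9.36*a^2 + 37.32*a + 4.04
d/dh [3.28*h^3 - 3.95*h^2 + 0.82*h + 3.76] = 9.84*h^2 - 7.9*h + 0.82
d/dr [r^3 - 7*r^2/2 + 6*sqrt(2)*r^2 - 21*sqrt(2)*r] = 3*r^2 - 7*r + 12*sqrt(2)*r - 21*sqrt(2)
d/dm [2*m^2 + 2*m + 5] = 4*m + 2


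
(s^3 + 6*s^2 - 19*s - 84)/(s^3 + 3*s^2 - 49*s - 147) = (s - 4)/(s - 7)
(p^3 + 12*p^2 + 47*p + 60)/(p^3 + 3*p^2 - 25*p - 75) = (p + 4)/(p - 5)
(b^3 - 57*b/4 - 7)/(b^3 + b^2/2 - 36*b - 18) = (b^2 - b/2 - 14)/(b^2 - 36)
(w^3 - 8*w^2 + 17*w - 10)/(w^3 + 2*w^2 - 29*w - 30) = (w^2 - 3*w + 2)/(w^2 + 7*w + 6)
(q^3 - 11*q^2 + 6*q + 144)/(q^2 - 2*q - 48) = (q^2 - 3*q - 18)/(q + 6)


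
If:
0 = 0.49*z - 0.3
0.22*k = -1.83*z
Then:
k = -5.09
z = 0.61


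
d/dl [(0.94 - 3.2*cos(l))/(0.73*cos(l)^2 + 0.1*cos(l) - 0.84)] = (-2.336*cos(l)^2 + 1.3724*cos(l) - 2.594)*sin(l)/(0.5329*cos(l)^4 + 0.146*cos(l)^3 - 1.2164*cos(l)^2 - 0.168*cos(l) + 0.7056)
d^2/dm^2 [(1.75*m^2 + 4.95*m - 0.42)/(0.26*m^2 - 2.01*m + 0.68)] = (2.49834*m^3 - 2.026752*m^2 - 3.93400799999999*m + 11.904548)/(0.017576*m^6 - 0.407628*m^5 + 3.289182*m^4 - 10.252809*m^3 + 8.602476*m^2 - 2.788272*m + 0.314432)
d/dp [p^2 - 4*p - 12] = 2*p - 4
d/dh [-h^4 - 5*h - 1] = -4*h^3 - 5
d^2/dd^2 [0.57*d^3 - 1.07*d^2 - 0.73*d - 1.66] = 3.42*d - 2.14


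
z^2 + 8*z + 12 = (z + 2)*(z + 6)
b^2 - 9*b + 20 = (b - 5)*(b - 4)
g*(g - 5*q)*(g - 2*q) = g^3 - 7*g^2*q + 10*g*q^2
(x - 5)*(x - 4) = x^2 - 9*x + 20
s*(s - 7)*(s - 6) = s^3 - 13*s^2 + 42*s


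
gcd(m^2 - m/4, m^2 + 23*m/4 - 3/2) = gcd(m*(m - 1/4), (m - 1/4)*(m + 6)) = m - 1/4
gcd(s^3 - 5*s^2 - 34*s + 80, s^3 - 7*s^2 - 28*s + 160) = s^2 - 3*s - 40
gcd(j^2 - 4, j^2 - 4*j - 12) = j + 2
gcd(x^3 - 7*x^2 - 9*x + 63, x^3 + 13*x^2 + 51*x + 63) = x + 3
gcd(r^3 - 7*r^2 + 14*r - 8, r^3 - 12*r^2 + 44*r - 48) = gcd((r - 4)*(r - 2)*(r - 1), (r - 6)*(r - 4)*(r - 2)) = r^2 - 6*r + 8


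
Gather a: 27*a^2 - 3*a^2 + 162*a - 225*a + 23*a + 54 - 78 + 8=24*a^2 - 40*a - 16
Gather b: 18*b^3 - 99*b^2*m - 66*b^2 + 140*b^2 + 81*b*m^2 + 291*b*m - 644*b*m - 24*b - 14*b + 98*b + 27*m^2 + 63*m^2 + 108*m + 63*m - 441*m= 18*b^3 + b^2*(74 - 99*m) + b*(81*m^2 - 353*m + 60) + 90*m^2 - 270*m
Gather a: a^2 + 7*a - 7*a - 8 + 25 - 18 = a^2 - 1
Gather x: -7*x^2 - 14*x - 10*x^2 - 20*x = -17*x^2 - 34*x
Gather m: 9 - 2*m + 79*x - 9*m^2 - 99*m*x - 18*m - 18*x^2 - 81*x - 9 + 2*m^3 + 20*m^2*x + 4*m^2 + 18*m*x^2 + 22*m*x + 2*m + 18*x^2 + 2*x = 2*m^3 + m^2*(20*x - 5) + m*(18*x^2 - 77*x - 18)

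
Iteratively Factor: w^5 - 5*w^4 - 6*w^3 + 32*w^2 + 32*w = (w + 1)*(w^4 - 6*w^3 + 32*w) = (w - 4)*(w + 1)*(w^3 - 2*w^2 - 8*w) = (w - 4)^2*(w + 1)*(w^2 + 2*w) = (w - 4)^2*(w + 1)*(w + 2)*(w)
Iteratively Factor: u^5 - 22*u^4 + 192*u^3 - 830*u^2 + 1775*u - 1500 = (u - 4)*(u^4 - 18*u^3 + 120*u^2 - 350*u + 375) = (u - 5)*(u - 4)*(u^3 - 13*u^2 + 55*u - 75) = (u - 5)^2*(u - 4)*(u^2 - 8*u + 15) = (u - 5)^3*(u - 4)*(u - 3)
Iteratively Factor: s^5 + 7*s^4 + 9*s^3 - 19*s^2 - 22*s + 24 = (s + 3)*(s^4 + 4*s^3 - 3*s^2 - 10*s + 8) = (s + 3)*(s + 4)*(s^3 - 3*s + 2) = (s - 1)*(s + 3)*(s + 4)*(s^2 + s - 2) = (s - 1)*(s + 2)*(s + 3)*(s + 4)*(s - 1)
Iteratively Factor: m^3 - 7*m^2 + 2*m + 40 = (m + 2)*(m^2 - 9*m + 20) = (m - 5)*(m + 2)*(m - 4)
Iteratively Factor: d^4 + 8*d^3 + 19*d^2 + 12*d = (d + 3)*(d^3 + 5*d^2 + 4*d) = d*(d + 3)*(d^2 + 5*d + 4) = d*(d + 1)*(d + 3)*(d + 4)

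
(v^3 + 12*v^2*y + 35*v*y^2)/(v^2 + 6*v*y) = (v^2 + 12*v*y + 35*y^2)/(v + 6*y)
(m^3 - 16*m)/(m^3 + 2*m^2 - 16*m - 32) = m/(m + 2)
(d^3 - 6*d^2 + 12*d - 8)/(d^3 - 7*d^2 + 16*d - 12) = (d - 2)/(d - 3)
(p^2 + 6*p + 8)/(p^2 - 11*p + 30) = (p^2 + 6*p + 8)/(p^2 - 11*p + 30)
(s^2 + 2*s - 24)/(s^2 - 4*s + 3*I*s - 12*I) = (s + 6)/(s + 3*I)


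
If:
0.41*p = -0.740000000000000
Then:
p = -1.80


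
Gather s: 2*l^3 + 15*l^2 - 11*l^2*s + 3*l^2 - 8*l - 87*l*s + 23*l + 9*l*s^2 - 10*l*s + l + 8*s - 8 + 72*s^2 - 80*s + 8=2*l^3 + 18*l^2 + 16*l + s^2*(9*l + 72) + s*(-11*l^2 - 97*l - 72)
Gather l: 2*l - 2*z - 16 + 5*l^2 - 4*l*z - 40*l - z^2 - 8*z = 5*l^2 + l*(-4*z - 38) - z^2 - 10*z - 16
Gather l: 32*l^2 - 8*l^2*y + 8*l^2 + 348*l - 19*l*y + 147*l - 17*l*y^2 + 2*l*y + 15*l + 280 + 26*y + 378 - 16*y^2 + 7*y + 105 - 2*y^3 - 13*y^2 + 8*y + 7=l^2*(40 - 8*y) + l*(-17*y^2 - 17*y + 510) - 2*y^3 - 29*y^2 + 41*y + 770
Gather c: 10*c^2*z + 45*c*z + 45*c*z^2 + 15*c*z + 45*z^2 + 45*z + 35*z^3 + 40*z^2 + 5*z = 10*c^2*z + c*(45*z^2 + 60*z) + 35*z^3 + 85*z^2 + 50*z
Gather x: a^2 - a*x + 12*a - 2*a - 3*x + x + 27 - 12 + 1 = a^2 + 10*a + x*(-a - 2) + 16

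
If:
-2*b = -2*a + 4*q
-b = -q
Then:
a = 3*q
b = q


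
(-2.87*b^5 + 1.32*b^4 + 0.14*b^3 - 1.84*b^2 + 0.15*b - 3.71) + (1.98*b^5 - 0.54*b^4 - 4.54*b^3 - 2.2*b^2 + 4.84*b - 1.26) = -0.89*b^5 + 0.78*b^4 - 4.4*b^3 - 4.04*b^2 + 4.99*b - 4.97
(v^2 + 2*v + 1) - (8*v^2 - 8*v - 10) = -7*v^2 + 10*v + 11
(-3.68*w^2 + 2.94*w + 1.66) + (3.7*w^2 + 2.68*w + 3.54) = 0.02*w^2 + 5.62*w + 5.2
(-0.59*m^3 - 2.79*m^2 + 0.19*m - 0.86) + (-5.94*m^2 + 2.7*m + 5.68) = -0.59*m^3 - 8.73*m^2 + 2.89*m + 4.82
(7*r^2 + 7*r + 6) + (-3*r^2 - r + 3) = 4*r^2 + 6*r + 9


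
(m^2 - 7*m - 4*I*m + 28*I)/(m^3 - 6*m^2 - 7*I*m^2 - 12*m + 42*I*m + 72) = (m - 7)/(m^2 - 3*m*(2 + I) + 18*I)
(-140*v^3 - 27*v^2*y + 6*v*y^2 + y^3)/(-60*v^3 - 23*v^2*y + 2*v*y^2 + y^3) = (7*v + y)/(3*v + y)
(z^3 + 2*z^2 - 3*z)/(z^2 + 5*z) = (z^2 + 2*z - 3)/(z + 5)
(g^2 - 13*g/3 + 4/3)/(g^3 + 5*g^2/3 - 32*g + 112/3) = (3*g - 1)/(3*g^2 + 17*g - 28)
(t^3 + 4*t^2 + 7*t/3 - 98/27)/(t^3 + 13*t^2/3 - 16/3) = (27*t^3 + 108*t^2 + 63*t - 98)/(9*(3*t^3 + 13*t^2 - 16))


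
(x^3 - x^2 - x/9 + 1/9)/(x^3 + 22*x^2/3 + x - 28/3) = (9*x^2 - 1)/(3*(3*x^2 + 25*x + 28))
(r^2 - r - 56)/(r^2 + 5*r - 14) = (r - 8)/(r - 2)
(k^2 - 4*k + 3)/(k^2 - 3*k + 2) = (k - 3)/(k - 2)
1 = 1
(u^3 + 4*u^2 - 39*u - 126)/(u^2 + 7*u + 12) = (u^2 + u - 42)/(u + 4)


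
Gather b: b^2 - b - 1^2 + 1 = b^2 - b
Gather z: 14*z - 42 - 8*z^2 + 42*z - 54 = -8*z^2 + 56*z - 96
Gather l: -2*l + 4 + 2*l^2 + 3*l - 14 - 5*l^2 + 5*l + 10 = -3*l^2 + 6*l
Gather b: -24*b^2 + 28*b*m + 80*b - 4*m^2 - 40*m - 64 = -24*b^2 + b*(28*m + 80) - 4*m^2 - 40*m - 64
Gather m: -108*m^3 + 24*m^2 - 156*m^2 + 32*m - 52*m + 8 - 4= -108*m^3 - 132*m^2 - 20*m + 4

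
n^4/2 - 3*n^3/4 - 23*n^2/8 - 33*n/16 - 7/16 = (n/2 + 1/4)*(n - 7/2)*(n + 1/2)*(n + 1)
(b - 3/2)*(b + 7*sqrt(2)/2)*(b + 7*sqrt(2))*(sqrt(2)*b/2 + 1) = sqrt(2)*b^4/2 - 3*sqrt(2)*b^3/4 + 23*b^3/2 - 69*b^2/4 + 35*sqrt(2)*b^2 - 105*sqrt(2)*b/2 + 49*b - 147/2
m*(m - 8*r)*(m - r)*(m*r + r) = m^4*r - 9*m^3*r^2 + m^3*r + 8*m^2*r^3 - 9*m^2*r^2 + 8*m*r^3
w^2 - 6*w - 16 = (w - 8)*(w + 2)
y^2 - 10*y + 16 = (y - 8)*(y - 2)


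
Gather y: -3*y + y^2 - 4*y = y^2 - 7*y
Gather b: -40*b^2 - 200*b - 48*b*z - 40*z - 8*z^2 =-40*b^2 + b*(-48*z - 200) - 8*z^2 - 40*z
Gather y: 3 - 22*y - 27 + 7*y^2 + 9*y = 7*y^2 - 13*y - 24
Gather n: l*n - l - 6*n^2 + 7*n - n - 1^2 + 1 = -l - 6*n^2 + n*(l + 6)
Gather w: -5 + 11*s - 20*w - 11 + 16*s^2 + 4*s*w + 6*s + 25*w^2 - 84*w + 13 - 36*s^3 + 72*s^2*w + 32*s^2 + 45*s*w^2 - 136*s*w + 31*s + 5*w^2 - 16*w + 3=-36*s^3 + 48*s^2 + 48*s + w^2*(45*s + 30) + w*(72*s^2 - 132*s - 120)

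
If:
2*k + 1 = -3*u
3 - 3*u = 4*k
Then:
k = 2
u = -5/3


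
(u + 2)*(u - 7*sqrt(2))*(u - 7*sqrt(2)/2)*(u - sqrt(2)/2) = u^4 - 11*sqrt(2)*u^3 + 2*u^3 - 22*sqrt(2)*u^2 + 119*u^2/2 - 49*sqrt(2)*u/2 + 119*u - 49*sqrt(2)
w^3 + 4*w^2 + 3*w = w*(w + 1)*(w + 3)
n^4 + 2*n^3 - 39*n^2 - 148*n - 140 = (n - 7)*(n + 2)^2*(n + 5)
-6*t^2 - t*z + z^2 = (-3*t + z)*(2*t + z)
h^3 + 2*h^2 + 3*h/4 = h*(h + 1/2)*(h + 3/2)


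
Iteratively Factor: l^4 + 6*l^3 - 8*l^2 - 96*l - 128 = (l + 4)*(l^3 + 2*l^2 - 16*l - 32) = (l + 2)*(l + 4)*(l^2 - 16) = (l - 4)*(l + 2)*(l + 4)*(l + 4)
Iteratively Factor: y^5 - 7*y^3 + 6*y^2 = (y - 2)*(y^4 + 2*y^3 - 3*y^2) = y*(y - 2)*(y^3 + 2*y^2 - 3*y) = y^2*(y - 2)*(y^2 + 2*y - 3) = y^2*(y - 2)*(y + 3)*(y - 1)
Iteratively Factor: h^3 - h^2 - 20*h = (h - 5)*(h^2 + 4*h) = h*(h - 5)*(h + 4)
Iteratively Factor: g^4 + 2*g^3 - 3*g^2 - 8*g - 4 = (g + 1)*(g^3 + g^2 - 4*g - 4) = (g - 2)*(g + 1)*(g^2 + 3*g + 2) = (g - 2)*(g + 1)*(g + 2)*(g + 1)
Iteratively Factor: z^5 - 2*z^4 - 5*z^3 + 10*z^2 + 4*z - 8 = (z + 1)*(z^4 - 3*z^3 - 2*z^2 + 12*z - 8) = (z - 2)*(z + 1)*(z^3 - z^2 - 4*z + 4) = (z - 2)*(z - 1)*(z + 1)*(z^2 - 4) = (z - 2)*(z - 1)*(z + 1)*(z + 2)*(z - 2)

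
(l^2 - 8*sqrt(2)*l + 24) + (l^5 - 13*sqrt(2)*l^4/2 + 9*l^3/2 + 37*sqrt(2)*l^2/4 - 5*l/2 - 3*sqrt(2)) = l^5 - 13*sqrt(2)*l^4/2 + 9*l^3/2 + l^2 + 37*sqrt(2)*l^2/4 - 8*sqrt(2)*l - 5*l/2 - 3*sqrt(2) + 24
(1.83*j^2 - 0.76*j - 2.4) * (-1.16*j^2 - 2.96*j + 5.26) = -2.1228*j^4 - 4.5352*j^3 + 14.6594*j^2 + 3.1064*j - 12.624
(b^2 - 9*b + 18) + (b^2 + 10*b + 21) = 2*b^2 + b + 39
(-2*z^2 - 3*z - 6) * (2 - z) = 2*z^3 - z^2 - 12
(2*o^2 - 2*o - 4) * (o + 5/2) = 2*o^3 + 3*o^2 - 9*o - 10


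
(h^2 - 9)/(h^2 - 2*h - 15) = (h - 3)/(h - 5)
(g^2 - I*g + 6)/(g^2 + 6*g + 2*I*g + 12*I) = (g - 3*I)/(g + 6)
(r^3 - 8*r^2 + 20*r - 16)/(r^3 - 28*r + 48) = (r - 2)/(r + 6)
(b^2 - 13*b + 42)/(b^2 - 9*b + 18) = (b - 7)/(b - 3)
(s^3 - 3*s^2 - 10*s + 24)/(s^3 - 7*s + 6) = (s - 4)/(s - 1)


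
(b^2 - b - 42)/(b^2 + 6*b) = (b - 7)/b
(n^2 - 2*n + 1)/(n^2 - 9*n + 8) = (n - 1)/(n - 8)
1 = 1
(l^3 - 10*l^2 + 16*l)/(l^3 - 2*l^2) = (l - 8)/l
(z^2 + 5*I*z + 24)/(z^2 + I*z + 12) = (z + 8*I)/(z + 4*I)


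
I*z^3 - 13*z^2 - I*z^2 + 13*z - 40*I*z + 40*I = (z + 5*I)*(z + 8*I)*(I*z - I)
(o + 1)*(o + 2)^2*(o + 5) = o^4 + 10*o^3 + 33*o^2 + 44*o + 20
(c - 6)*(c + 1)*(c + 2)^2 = c^4 - c^3 - 22*c^2 - 44*c - 24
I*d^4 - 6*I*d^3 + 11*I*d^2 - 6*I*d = d*(d - 3)*(d - 2)*(I*d - I)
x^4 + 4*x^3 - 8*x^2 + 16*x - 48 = (x - 2)*(x + 6)*(x - 2*I)*(x + 2*I)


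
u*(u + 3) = u^2 + 3*u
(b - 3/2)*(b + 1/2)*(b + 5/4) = b^3 + b^2/4 - 2*b - 15/16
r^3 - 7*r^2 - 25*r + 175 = (r - 7)*(r - 5)*(r + 5)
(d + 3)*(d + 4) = d^2 + 7*d + 12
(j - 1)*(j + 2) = j^2 + j - 2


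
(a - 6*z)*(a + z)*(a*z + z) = a^3*z - 5*a^2*z^2 + a^2*z - 6*a*z^3 - 5*a*z^2 - 6*z^3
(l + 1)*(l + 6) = l^2 + 7*l + 6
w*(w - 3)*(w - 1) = w^3 - 4*w^2 + 3*w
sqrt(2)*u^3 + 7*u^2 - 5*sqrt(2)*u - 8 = (u - sqrt(2))*(u + 4*sqrt(2))*(sqrt(2)*u + 1)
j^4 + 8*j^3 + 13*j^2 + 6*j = j*(j + 1)^2*(j + 6)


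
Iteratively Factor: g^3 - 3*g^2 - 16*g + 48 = (g - 4)*(g^2 + g - 12) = (g - 4)*(g - 3)*(g + 4)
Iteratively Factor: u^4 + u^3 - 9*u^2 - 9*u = (u + 3)*(u^3 - 2*u^2 - 3*u) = u*(u + 3)*(u^2 - 2*u - 3) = u*(u + 1)*(u + 3)*(u - 3)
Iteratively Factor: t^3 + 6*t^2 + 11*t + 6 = (t + 1)*(t^2 + 5*t + 6) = (t + 1)*(t + 3)*(t + 2)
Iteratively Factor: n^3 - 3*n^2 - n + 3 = (n + 1)*(n^2 - 4*n + 3) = (n - 1)*(n + 1)*(n - 3)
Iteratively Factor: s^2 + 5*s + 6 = (s + 3)*(s + 2)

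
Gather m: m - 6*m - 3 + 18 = 15 - 5*m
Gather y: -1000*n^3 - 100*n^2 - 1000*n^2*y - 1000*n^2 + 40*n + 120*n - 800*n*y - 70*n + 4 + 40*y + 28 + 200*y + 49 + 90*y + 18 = -1000*n^3 - 1100*n^2 + 90*n + y*(-1000*n^2 - 800*n + 330) + 99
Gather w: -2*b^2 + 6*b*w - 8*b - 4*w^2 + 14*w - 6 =-2*b^2 - 8*b - 4*w^2 + w*(6*b + 14) - 6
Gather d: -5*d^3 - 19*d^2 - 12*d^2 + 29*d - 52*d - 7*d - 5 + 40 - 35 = -5*d^3 - 31*d^2 - 30*d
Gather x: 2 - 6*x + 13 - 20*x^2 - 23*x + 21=-20*x^2 - 29*x + 36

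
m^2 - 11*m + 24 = (m - 8)*(m - 3)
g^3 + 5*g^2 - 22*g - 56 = (g - 4)*(g + 2)*(g + 7)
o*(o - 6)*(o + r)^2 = o^4 + 2*o^3*r - 6*o^3 + o^2*r^2 - 12*o^2*r - 6*o*r^2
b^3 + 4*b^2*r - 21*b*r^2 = b*(b - 3*r)*(b + 7*r)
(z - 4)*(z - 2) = z^2 - 6*z + 8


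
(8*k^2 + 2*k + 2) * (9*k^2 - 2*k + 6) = 72*k^4 + 2*k^3 + 62*k^2 + 8*k + 12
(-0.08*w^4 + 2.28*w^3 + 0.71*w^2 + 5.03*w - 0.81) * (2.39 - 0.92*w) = 0.0736*w^5 - 2.2888*w^4 + 4.796*w^3 - 2.9307*w^2 + 12.7669*w - 1.9359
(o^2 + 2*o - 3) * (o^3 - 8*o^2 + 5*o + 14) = o^5 - 6*o^4 - 14*o^3 + 48*o^2 + 13*o - 42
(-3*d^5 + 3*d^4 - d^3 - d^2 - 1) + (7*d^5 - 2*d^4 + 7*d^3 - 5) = 4*d^5 + d^4 + 6*d^3 - d^2 - 6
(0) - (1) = -1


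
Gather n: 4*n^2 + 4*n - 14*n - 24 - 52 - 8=4*n^2 - 10*n - 84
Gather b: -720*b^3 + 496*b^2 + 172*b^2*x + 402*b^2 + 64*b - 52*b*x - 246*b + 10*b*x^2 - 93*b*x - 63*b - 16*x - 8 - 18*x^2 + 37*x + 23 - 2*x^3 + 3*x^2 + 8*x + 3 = -720*b^3 + b^2*(172*x + 898) + b*(10*x^2 - 145*x - 245) - 2*x^3 - 15*x^2 + 29*x + 18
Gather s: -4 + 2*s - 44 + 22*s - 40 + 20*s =44*s - 88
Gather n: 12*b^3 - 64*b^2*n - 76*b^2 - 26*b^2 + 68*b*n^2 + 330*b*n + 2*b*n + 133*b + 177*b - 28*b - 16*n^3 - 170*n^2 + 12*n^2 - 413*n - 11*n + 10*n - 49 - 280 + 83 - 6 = 12*b^3 - 102*b^2 + 282*b - 16*n^3 + n^2*(68*b - 158) + n*(-64*b^2 + 332*b - 414) - 252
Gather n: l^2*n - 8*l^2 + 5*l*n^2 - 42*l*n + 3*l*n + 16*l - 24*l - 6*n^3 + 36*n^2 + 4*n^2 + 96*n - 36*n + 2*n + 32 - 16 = -8*l^2 - 8*l - 6*n^3 + n^2*(5*l + 40) + n*(l^2 - 39*l + 62) + 16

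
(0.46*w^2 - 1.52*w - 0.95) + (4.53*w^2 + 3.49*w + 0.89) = 4.99*w^2 + 1.97*w - 0.0599999999999999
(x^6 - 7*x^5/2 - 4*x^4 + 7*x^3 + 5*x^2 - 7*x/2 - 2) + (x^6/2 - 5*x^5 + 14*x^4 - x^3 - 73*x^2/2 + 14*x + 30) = 3*x^6/2 - 17*x^5/2 + 10*x^4 + 6*x^3 - 63*x^2/2 + 21*x/2 + 28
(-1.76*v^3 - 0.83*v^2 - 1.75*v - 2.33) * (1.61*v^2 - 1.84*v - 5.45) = -2.8336*v^5 + 1.9021*v^4 + 8.3017*v^3 + 3.9922*v^2 + 13.8247*v + 12.6985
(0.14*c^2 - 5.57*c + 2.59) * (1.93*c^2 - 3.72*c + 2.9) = 0.2702*c^4 - 11.2709*c^3 + 26.1251*c^2 - 25.7878*c + 7.511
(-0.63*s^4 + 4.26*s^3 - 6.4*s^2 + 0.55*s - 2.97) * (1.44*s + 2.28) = -0.9072*s^5 + 4.698*s^4 + 0.496799999999999*s^3 - 13.8*s^2 - 3.0228*s - 6.7716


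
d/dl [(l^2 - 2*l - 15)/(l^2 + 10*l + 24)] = 6*(2*l^2 + 13*l + 17)/(l^4 + 20*l^3 + 148*l^2 + 480*l + 576)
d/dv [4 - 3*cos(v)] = 3*sin(v)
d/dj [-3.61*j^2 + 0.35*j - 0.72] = 0.35 - 7.22*j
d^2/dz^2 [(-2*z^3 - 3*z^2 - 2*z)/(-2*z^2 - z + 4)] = 8*(5*z^3 + 12*z^2 + 36*z + 14)/(8*z^6 + 12*z^5 - 42*z^4 - 47*z^3 + 84*z^2 + 48*z - 64)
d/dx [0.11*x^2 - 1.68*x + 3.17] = 0.22*x - 1.68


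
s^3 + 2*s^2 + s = s*(s + 1)^2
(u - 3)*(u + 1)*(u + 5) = u^3 + 3*u^2 - 13*u - 15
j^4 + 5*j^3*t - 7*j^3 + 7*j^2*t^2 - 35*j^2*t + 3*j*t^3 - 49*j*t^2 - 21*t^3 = (j - 7)*(j + t)^2*(j + 3*t)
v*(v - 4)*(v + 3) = v^3 - v^2 - 12*v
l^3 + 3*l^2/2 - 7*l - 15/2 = (l - 5/2)*(l + 1)*(l + 3)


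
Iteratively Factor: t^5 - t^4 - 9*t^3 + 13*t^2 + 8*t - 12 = (t + 3)*(t^4 - 4*t^3 + 3*t^2 + 4*t - 4) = (t - 2)*(t + 3)*(t^3 - 2*t^2 - t + 2) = (t - 2)*(t - 1)*(t + 3)*(t^2 - t - 2) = (t - 2)^2*(t - 1)*(t + 3)*(t + 1)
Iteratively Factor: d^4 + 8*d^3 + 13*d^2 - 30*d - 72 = (d + 4)*(d^3 + 4*d^2 - 3*d - 18) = (d + 3)*(d + 4)*(d^2 + d - 6) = (d - 2)*(d + 3)*(d + 4)*(d + 3)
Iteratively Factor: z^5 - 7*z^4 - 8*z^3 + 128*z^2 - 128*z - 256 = (z - 4)*(z^4 - 3*z^3 - 20*z^2 + 48*z + 64) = (z - 4)*(z + 4)*(z^3 - 7*z^2 + 8*z + 16) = (z - 4)*(z + 1)*(z + 4)*(z^2 - 8*z + 16) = (z - 4)^2*(z + 1)*(z + 4)*(z - 4)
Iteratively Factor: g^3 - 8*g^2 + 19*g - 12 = (g - 1)*(g^2 - 7*g + 12) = (g - 4)*(g - 1)*(g - 3)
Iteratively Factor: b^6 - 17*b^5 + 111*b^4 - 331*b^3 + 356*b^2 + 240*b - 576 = (b - 4)*(b^5 - 13*b^4 + 59*b^3 - 95*b^2 - 24*b + 144) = (b - 4)^2*(b^4 - 9*b^3 + 23*b^2 - 3*b - 36) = (b - 4)^2*(b + 1)*(b^3 - 10*b^2 + 33*b - 36) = (b - 4)^3*(b + 1)*(b^2 - 6*b + 9) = (b - 4)^3*(b - 3)*(b + 1)*(b - 3)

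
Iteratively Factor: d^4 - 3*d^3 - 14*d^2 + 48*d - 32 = (d - 1)*(d^3 - 2*d^2 - 16*d + 32) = (d - 1)*(d + 4)*(d^2 - 6*d + 8) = (d - 2)*(d - 1)*(d + 4)*(d - 4)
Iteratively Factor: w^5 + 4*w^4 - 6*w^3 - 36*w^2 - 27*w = (w - 3)*(w^4 + 7*w^3 + 15*w^2 + 9*w) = (w - 3)*(w + 3)*(w^3 + 4*w^2 + 3*w) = (w - 3)*(w + 1)*(w + 3)*(w^2 + 3*w) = w*(w - 3)*(w + 1)*(w + 3)*(w + 3)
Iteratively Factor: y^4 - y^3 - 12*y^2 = (y - 4)*(y^3 + 3*y^2) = (y - 4)*(y + 3)*(y^2) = y*(y - 4)*(y + 3)*(y)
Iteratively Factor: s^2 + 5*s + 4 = (s + 1)*(s + 4)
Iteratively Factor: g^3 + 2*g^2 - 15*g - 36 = (g + 3)*(g^2 - g - 12) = (g + 3)^2*(g - 4)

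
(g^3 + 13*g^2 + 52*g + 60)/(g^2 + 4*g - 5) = (g^2 + 8*g + 12)/(g - 1)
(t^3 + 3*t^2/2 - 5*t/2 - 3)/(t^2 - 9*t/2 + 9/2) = (t^2 + 3*t + 2)/(t - 3)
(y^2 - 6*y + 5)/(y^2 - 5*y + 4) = (y - 5)/(y - 4)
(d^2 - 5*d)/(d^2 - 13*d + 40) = d/(d - 8)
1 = 1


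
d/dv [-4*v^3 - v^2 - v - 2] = -12*v^2 - 2*v - 1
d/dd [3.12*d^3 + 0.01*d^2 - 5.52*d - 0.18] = 9.36*d^2 + 0.02*d - 5.52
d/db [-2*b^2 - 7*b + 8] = -4*b - 7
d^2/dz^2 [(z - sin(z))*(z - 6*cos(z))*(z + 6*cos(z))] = z^2*sin(z) - 4*z*cos(z) + 72*z*cos(2*z) + 6*z - 11*sin(z) + 72*sin(2*z) - 81*sin(3*z)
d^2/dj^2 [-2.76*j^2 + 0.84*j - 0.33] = -5.52000000000000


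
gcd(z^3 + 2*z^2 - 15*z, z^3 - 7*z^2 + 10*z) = z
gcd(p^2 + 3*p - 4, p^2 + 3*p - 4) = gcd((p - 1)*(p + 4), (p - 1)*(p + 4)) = p^2 + 3*p - 4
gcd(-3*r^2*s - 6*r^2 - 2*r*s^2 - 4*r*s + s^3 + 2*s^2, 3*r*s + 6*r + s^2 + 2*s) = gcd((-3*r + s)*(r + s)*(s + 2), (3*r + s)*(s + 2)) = s + 2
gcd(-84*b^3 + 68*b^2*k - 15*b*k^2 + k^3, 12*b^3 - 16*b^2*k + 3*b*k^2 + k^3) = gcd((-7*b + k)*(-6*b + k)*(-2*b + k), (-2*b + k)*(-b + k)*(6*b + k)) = 2*b - k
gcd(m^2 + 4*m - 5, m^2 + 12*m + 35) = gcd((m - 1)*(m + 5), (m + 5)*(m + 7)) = m + 5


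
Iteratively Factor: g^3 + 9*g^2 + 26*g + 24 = (g + 4)*(g^2 + 5*g + 6) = (g + 3)*(g + 4)*(g + 2)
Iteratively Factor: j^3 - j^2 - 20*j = (j - 5)*(j^2 + 4*j) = j*(j - 5)*(j + 4)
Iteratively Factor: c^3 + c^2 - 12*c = (c)*(c^2 + c - 12) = c*(c + 4)*(c - 3)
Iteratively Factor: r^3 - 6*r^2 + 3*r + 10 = (r + 1)*(r^2 - 7*r + 10) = (r - 2)*(r + 1)*(r - 5)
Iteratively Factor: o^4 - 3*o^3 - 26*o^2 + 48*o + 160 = (o + 2)*(o^3 - 5*o^2 - 16*o + 80) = (o - 5)*(o + 2)*(o^2 - 16) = (o - 5)*(o - 4)*(o + 2)*(o + 4)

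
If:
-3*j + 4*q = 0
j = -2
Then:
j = -2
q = -3/2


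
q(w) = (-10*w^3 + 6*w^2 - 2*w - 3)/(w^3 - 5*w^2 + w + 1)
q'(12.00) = 0.85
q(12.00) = -16.10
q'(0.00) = 1.00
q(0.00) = -3.00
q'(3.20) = 18.65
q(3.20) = 19.37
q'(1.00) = -3.50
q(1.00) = 4.50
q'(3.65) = 37.30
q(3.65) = 31.24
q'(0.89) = -9.92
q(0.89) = 5.18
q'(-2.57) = 0.78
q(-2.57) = -4.10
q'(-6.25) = 0.35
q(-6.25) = -6.04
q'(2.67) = 10.19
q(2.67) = 12.05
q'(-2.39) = 0.82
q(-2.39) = -3.96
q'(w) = (-30*w^2 + 12*w - 2)/(w^3 - 5*w^2 + w + 1) + (-3*w^2 + 10*w - 1)*(-10*w^3 + 6*w^2 - 2*w - 3)/(w^3 - 5*w^2 + w + 1)^2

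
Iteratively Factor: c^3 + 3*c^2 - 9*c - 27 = (c + 3)*(c^2 - 9) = (c - 3)*(c + 3)*(c + 3)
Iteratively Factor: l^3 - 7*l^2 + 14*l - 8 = (l - 4)*(l^2 - 3*l + 2) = (l - 4)*(l - 2)*(l - 1)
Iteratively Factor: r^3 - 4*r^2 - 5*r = (r)*(r^2 - 4*r - 5) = r*(r - 5)*(r + 1)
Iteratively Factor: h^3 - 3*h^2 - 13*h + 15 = (h + 3)*(h^2 - 6*h + 5) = (h - 5)*(h + 3)*(h - 1)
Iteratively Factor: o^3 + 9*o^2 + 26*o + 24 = (o + 3)*(o^2 + 6*o + 8) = (o + 3)*(o + 4)*(o + 2)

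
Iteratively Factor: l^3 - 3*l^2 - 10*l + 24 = (l + 3)*(l^2 - 6*l + 8) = (l - 4)*(l + 3)*(l - 2)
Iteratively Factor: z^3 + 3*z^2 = (z)*(z^2 + 3*z) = z^2*(z + 3)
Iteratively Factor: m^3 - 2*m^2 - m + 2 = (m - 2)*(m^2 - 1) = (m - 2)*(m - 1)*(m + 1)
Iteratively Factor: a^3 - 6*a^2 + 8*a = (a - 4)*(a^2 - 2*a) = (a - 4)*(a - 2)*(a)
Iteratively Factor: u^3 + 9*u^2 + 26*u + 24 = (u + 2)*(u^2 + 7*u + 12) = (u + 2)*(u + 3)*(u + 4)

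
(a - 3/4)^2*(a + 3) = a^3 + 3*a^2/2 - 63*a/16 + 27/16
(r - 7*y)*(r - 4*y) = r^2 - 11*r*y + 28*y^2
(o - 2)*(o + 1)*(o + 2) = o^3 + o^2 - 4*o - 4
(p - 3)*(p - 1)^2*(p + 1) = p^4 - 4*p^3 + 2*p^2 + 4*p - 3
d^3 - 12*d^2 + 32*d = d*(d - 8)*(d - 4)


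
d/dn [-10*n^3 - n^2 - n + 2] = -30*n^2 - 2*n - 1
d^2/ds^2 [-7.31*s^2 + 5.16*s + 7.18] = -14.6200000000000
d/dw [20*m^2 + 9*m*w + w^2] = 9*m + 2*w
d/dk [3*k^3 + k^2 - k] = 9*k^2 + 2*k - 1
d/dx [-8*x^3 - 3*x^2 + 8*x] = -24*x^2 - 6*x + 8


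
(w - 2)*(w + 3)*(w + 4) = w^3 + 5*w^2 - 2*w - 24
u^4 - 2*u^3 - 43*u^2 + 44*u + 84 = (u - 7)*(u - 2)*(u + 1)*(u + 6)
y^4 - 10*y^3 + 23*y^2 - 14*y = y*(y - 7)*(y - 2)*(y - 1)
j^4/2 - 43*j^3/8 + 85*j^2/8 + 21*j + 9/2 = (j/2 + 1/2)*(j - 6)^2*(j + 1/4)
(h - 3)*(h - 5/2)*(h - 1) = h^3 - 13*h^2/2 + 13*h - 15/2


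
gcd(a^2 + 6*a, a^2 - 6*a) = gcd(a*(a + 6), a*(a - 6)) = a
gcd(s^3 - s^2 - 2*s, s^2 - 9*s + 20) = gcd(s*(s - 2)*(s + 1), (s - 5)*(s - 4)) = 1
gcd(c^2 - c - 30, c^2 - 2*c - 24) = c - 6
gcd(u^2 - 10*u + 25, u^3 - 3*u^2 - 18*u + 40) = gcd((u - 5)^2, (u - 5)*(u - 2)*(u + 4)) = u - 5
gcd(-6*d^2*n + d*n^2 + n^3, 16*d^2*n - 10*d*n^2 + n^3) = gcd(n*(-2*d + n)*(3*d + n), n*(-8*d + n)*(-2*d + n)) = 2*d*n - n^2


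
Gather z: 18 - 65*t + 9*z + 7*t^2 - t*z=7*t^2 - 65*t + z*(9 - t) + 18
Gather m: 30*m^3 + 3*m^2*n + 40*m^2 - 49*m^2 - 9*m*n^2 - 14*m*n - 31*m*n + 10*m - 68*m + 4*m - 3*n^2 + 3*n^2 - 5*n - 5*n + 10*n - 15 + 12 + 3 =30*m^3 + m^2*(3*n - 9) + m*(-9*n^2 - 45*n - 54)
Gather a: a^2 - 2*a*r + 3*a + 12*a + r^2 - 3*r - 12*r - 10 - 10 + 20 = a^2 + a*(15 - 2*r) + r^2 - 15*r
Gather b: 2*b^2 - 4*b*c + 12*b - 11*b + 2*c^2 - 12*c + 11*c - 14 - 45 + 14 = 2*b^2 + b*(1 - 4*c) + 2*c^2 - c - 45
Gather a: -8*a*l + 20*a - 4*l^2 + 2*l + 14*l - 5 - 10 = a*(20 - 8*l) - 4*l^2 + 16*l - 15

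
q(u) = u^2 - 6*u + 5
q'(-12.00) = -30.00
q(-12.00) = 221.00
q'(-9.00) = -24.00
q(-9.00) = 140.00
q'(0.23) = -5.54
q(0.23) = 3.67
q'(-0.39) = -6.78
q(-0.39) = 7.49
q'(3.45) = 0.90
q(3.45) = -3.80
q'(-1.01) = -8.02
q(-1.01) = 12.08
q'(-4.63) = -15.26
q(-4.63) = 54.22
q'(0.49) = -5.02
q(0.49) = 2.30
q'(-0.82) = -7.64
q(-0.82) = 10.59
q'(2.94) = -0.12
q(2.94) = -4.00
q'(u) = 2*u - 6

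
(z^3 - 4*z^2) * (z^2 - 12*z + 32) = z^5 - 16*z^4 + 80*z^3 - 128*z^2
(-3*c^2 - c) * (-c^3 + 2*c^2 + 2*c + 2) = 3*c^5 - 5*c^4 - 8*c^3 - 8*c^2 - 2*c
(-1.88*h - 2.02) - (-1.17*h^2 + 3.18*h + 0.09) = 1.17*h^2 - 5.06*h - 2.11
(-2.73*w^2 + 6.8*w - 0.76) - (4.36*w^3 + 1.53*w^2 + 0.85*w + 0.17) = -4.36*w^3 - 4.26*w^2 + 5.95*w - 0.93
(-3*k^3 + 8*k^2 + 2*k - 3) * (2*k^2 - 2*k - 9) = -6*k^5 + 22*k^4 + 15*k^3 - 82*k^2 - 12*k + 27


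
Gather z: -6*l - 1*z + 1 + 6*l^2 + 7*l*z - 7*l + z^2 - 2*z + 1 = 6*l^2 - 13*l + z^2 + z*(7*l - 3) + 2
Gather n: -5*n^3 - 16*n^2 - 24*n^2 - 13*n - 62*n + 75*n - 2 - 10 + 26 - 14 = -5*n^3 - 40*n^2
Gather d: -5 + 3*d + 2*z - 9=3*d + 2*z - 14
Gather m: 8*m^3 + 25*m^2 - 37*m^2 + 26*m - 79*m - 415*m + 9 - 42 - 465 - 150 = 8*m^3 - 12*m^2 - 468*m - 648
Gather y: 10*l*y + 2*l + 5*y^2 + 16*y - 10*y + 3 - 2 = 2*l + 5*y^2 + y*(10*l + 6) + 1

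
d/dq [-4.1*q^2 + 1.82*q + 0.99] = 1.82 - 8.2*q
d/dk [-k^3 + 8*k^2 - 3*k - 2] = -3*k^2 + 16*k - 3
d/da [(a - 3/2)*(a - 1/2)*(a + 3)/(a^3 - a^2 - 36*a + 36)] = (-4*a^4 - 123*a^3 + 120*a^2 + 153*a - 216)/(2*(a^6 - 2*a^5 - 71*a^4 + 144*a^3 + 1224*a^2 - 2592*a + 1296))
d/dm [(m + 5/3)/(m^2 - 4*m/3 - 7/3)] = (-9*m^2 - 30*m - 1)/(9*m^4 - 24*m^3 - 26*m^2 + 56*m + 49)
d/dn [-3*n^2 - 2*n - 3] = -6*n - 2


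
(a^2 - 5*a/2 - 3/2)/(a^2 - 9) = (a + 1/2)/(a + 3)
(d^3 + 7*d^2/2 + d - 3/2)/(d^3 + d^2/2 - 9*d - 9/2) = (2*d^2 + d - 1)/(2*d^2 - 5*d - 3)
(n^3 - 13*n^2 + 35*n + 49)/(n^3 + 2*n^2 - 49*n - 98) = (n^2 - 6*n - 7)/(n^2 + 9*n + 14)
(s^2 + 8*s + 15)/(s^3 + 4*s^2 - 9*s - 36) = (s + 5)/(s^2 + s - 12)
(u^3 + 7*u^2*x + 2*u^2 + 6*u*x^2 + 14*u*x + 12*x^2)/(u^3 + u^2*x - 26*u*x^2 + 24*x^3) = (u^2 + u*x + 2*u + 2*x)/(u^2 - 5*u*x + 4*x^2)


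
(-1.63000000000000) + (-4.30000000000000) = -5.93000000000000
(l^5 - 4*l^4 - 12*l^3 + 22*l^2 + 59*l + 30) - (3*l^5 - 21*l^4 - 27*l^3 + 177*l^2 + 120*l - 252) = -2*l^5 + 17*l^4 + 15*l^3 - 155*l^2 - 61*l + 282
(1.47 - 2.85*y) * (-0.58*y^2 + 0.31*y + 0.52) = 1.653*y^3 - 1.7361*y^2 - 1.0263*y + 0.7644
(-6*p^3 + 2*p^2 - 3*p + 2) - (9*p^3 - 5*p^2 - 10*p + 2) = -15*p^3 + 7*p^2 + 7*p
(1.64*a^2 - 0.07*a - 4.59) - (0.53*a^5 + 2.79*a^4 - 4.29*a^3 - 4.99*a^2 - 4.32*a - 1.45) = -0.53*a^5 - 2.79*a^4 + 4.29*a^3 + 6.63*a^2 + 4.25*a - 3.14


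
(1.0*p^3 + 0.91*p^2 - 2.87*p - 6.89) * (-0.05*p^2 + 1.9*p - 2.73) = -0.05*p^5 + 1.8545*p^4 - 0.8575*p^3 - 7.5928*p^2 - 5.2559*p + 18.8097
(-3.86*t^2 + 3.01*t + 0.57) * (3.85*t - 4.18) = -14.861*t^3 + 27.7233*t^2 - 10.3873*t - 2.3826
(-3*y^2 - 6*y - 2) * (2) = -6*y^2 - 12*y - 4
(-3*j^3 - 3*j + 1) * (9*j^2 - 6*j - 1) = -27*j^5 + 18*j^4 - 24*j^3 + 27*j^2 - 3*j - 1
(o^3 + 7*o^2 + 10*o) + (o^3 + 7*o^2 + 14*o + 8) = 2*o^3 + 14*o^2 + 24*o + 8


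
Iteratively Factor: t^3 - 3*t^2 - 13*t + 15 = (t - 5)*(t^2 + 2*t - 3) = (t - 5)*(t + 3)*(t - 1)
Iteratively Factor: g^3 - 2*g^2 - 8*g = (g + 2)*(g^2 - 4*g) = g*(g + 2)*(g - 4)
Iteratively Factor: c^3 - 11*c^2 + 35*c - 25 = (c - 1)*(c^2 - 10*c + 25) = (c - 5)*(c - 1)*(c - 5)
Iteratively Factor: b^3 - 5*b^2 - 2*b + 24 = (b - 3)*(b^2 - 2*b - 8) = (b - 4)*(b - 3)*(b + 2)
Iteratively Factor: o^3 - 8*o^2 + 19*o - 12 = (o - 1)*(o^2 - 7*o + 12) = (o - 3)*(o - 1)*(o - 4)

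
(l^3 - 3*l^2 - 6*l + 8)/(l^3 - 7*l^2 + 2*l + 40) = (l - 1)/(l - 5)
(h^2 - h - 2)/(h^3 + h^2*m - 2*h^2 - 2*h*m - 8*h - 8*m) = (-h^2 + h + 2)/(-h^3 - h^2*m + 2*h^2 + 2*h*m + 8*h + 8*m)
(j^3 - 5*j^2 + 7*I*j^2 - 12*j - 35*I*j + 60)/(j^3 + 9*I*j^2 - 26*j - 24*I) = (j - 5)/(j + 2*I)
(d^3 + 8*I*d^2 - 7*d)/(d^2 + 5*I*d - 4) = d*(d + 7*I)/(d + 4*I)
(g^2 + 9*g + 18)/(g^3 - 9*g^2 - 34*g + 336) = (g + 3)/(g^2 - 15*g + 56)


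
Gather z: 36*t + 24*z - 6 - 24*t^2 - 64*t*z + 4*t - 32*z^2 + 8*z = -24*t^2 + 40*t - 32*z^2 + z*(32 - 64*t) - 6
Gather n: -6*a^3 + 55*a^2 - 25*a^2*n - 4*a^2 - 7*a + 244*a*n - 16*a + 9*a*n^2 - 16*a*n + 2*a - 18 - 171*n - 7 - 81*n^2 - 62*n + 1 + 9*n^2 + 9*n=-6*a^3 + 51*a^2 - 21*a + n^2*(9*a - 72) + n*(-25*a^2 + 228*a - 224) - 24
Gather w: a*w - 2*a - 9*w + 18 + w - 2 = -2*a + w*(a - 8) + 16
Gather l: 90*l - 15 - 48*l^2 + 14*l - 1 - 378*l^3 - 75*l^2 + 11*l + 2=-378*l^3 - 123*l^2 + 115*l - 14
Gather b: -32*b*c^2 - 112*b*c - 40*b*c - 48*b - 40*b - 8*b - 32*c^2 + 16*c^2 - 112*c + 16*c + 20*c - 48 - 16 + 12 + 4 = b*(-32*c^2 - 152*c - 96) - 16*c^2 - 76*c - 48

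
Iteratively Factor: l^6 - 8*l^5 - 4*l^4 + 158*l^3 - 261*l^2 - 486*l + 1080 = (l - 5)*(l^5 - 3*l^4 - 19*l^3 + 63*l^2 + 54*l - 216) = (l - 5)*(l + 2)*(l^4 - 5*l^3 - 9*l^2 + 81*l - 108) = (l - 5)*(l + 2)*(l + 4)*(l^3 - 9*l^2 + 27*l - 27) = (l - 5)*(l - 3)*(l + 2)*(l + 4)*(l^2 - 6*l + 9) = (l - 5)*(l - 3)^2*(l + 2)*(l + 4)*(l - 3)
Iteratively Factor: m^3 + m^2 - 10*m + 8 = (m - 1)*(m^2 + 2*m - 8) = (m - 1)*(m + 4)*(m - 2)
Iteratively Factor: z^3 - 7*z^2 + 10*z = (z - 5)*(z^2 - 2*z) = z*(z - 5)*(z - 2)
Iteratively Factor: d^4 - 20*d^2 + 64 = (d - 4)*(d^3 + 4*d^2 - 4*d - 16) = (d - 4)*(d - 2)*(d^2 + 6*d + 8) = (d - 4)*(d - 2)*(d + 2)*(d + 4)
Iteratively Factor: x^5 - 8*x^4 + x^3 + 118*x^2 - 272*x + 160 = (x - 2)*(x^4 - 6*x^3 - 11*x^2 + 96*x - 80) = (x - 2)*(x + 4)*(x^3 - 10*x^2 + 29*x - 20) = (x - 5)*(x - 2)*(x + 4)*(x^2 - 5*x + 4) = (x - 5)*(x - 4)*(x - 2)*(x + 4)*(x - 1)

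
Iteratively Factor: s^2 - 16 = (s + 4)*(s - 4)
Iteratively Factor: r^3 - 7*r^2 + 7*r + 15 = (r - 5)*(r^2 - 2*r - 3) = (r - 5)*(r - 3)*(r + 1)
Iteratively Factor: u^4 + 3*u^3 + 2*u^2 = (u)*(u^3 + 3*u^2 + 2*u) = u*(u + 1)*(u^2 + 2*u) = u^2*(u + 1)*(u + 2)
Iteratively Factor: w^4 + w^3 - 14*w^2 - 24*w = (w + 2)*(w^3 - w^2 - 12*w) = w*(w + 2)*(w^2 - w - 12) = w*(w - 4)*(w + 2)*(w + 3)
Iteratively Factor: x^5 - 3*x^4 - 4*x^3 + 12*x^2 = (x - 3)*(x^4 - 4*x^2) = x*(x - 3)*(x^3 - 4*x) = x*(x - 3)*(x + 2)*(x^2 - 2*x) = x^2*(x - 3)*(x + 2)*(x - 2)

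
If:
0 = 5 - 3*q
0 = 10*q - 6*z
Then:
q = 5/3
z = 25/9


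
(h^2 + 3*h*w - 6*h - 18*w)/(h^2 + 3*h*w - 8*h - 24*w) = (h - 6)/(h - 8)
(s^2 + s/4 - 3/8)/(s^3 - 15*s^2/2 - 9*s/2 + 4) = (s + 3/4)/(s^2 - 7*s - 8)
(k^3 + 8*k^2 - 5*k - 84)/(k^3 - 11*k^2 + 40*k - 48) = (k^2 + 11*k + 28)/(k^2 - 8*k + 16)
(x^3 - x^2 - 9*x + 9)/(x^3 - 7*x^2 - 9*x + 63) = (x - 1)/(x - 7)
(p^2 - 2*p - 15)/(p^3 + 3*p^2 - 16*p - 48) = (p - 5)/(p^2 - 16)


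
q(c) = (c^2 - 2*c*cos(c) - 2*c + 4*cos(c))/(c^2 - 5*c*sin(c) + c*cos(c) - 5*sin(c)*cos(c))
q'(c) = (2*c*sin(c) + 2*c - 4*sin(c) - 2*cos(c) - 2)/(c^2 - 5*c*sin(c) + c*cos(c) - 5*sin(c)*cos(c)) + (c^2 - 2*c*cos(c) - 2*c + 4*cos(c))*(c*sin(c) + 5*c*cos(c) - 2*c - 5*sin(c)^2 + 5*sin(c) + 5*cos(c)^2 - cos(c))/(c^2 - 5*c*sin(c) + c*cos(c) - 5*sin(c)*cos(c))^2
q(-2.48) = -2.09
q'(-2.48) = 16.35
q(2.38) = -0.82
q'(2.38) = -6.06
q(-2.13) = -0.79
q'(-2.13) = 0.50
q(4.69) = 0.28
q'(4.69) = -0.11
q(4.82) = 0.27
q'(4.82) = -0.08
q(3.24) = 0.77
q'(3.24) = -0.88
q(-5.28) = 1.03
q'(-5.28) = -0.72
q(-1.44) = -1.27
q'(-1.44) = -2.17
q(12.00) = 0.55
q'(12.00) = 0.11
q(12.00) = 0.55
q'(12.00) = 0.11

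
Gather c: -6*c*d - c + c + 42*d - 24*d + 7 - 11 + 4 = -6*c*d + 18*d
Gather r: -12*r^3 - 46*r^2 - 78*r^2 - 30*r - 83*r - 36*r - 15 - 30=-12*r^3 - 124*r^2 - 149*r - 45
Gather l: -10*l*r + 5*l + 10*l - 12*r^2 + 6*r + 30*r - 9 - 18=l*(15 - 10*r) - 12*r^2 + 36*r - 27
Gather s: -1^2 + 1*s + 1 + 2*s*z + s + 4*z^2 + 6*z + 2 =s*(2*z + 2) + 4*z^2 + 6*z + 2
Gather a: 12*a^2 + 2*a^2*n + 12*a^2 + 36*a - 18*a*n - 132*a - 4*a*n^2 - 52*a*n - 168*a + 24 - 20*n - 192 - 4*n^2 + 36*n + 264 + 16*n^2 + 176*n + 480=a^2*(2*n + 24) + a*(-4*n^2 - 70*n - 264) + 12*n^2 + 192*n + 576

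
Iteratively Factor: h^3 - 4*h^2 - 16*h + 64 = (h + 4)*(h^2 - 8*h + 16) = (h - 4)*(h + 4)*(h - 4)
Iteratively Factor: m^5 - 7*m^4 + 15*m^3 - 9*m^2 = (m - 3)*(m^4 - 4*m^3 + 3*m^2) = m*(m - 3)*(m^3 - 4*m^2 + 3*m) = m*(m - 3)*(m - 1)*(m^2 - 3*m) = m*(m - 3)^2*(m - 1)*(m)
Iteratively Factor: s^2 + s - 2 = (s + 2)*(s - 1)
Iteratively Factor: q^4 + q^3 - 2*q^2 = (q)*(q^3 + q^2 - 2*q) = q*(q + 2)*(q^2 - q) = q*(q - 1)*(q + 2)*(q)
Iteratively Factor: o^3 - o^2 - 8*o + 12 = (o - 2)*(o^2 + o - 6) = (o - 2)^2*(o + 3)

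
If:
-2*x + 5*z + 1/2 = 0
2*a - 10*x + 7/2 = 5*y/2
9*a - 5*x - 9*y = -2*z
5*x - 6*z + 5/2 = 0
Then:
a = 6593/234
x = -31/26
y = 3359/117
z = -15/26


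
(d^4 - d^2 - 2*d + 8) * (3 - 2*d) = -2*d^5 + 3*d^4 + 2*d^3 + d^2 - 22*d + 24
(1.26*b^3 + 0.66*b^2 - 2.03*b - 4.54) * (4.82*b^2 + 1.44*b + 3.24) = 6.0732*b^5 + 4.9956*b^4 - 4.7518*b^3 - 22.6676*b^2 - 13.1148*b - 14.7096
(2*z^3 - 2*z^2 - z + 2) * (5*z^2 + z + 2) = 10*z^5 - 8*z^4 - 3*z^3 + 5*z^2 + 4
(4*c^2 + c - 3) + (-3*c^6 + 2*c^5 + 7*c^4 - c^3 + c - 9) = -3*c^6 + 2*c^5 + 7*c^4 - c^3 + 4*c^2 + 2*c - 12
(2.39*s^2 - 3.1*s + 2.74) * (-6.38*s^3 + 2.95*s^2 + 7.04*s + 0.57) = -15.2482*s^5 + 26.8285*s^4 - 9.8006*s^3 - 12.3787*s^2 + 17.5226*s + 1.5618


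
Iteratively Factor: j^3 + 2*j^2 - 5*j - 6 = (j + 1)*(j^2 + j - 6) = (j + 1)*(j + 3)*(j - 2)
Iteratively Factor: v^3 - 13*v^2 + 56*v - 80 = (v - 4)*(v^2 - 9*v + 20) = (v - 4)^2*(v - 5)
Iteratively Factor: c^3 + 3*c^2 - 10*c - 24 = (c + 2)*(c^2 + c - 12) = (c + 2)*(c + 4)*(c - 3)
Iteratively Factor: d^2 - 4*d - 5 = (d - 5)*(d + 1)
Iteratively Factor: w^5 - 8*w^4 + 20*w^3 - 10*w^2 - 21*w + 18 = (w - 3)*(w^4 - 5*w^3 + 5*w^2 + 5*w - 6) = (w - 3)^2*(w^3 - 2*w^2 - w + 2) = (w - 3)^2*(w - 1)*(w^2 - w - 2) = (w - 3)^2*(w - 1)*(w + 1)*(w - 2)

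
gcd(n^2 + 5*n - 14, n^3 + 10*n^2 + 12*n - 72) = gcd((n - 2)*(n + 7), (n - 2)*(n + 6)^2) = n - 2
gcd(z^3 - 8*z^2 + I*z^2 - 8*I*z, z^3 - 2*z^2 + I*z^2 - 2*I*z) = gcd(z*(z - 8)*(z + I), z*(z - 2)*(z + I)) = z^2 + I*z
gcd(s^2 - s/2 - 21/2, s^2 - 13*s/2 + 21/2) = s - 7/2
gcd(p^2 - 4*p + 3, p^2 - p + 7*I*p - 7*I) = p - 1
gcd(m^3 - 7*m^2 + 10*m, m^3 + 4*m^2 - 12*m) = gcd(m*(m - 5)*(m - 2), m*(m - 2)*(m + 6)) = m^2 - 2*m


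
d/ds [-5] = 0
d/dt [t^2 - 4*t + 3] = 2*t - 4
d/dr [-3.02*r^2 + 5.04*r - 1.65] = 5.04 - 6.04*r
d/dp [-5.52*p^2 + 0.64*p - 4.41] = 0.64 - 11.04*p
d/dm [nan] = 0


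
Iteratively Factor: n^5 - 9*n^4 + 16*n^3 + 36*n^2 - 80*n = (n - 4)*(n^4 - 5*n^3 - 4*n^2 + 20*n) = (n - 5)*(n - 4)*(n^3 - 4*n) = (n - 5)*(n - 4)*(n + 2)*(n^2 - 2*n) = (n - 5)*(n - 4)*(n - 2)*(n + 2)*(n)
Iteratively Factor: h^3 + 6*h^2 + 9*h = (h)*(h^2 + 6*h + 9) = h*(h + 3)*(h + 3)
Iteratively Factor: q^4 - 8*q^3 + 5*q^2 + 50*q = (q - 5)*(q^3 - 3*q^2 - 10*q) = q*(q - 5)*(q^2 - 3*q - 10) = q*(q - 5)*(q + 2)*(q - 5)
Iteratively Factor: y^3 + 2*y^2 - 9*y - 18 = (y - 3)*(y^2 + 5*y + 6) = (y - 3)*(y + 2)*(y + 3)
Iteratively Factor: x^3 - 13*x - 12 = (x - 4)*(x^2 + 4*x + 3) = (x - 4)*(x + 3)*(x + 1)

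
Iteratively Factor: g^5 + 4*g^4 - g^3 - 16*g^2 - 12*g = (g - 2)*(g^4 + 6*g^3 + 11*g^2 + 6*g) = (g - 2)*(g + 1)*(g^3 + 5*g^2 + 6*g) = (g - 2)*(g + 1)*(g + 2)*(g^2 + 3*g) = (g - 2)*(g + 1)*(g + 2)*(g + 3)*(g)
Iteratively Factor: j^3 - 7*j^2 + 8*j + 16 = (j + 1)*(j^2 - 8*j + 16) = (j - 4)*(j + 1)*(j - 4)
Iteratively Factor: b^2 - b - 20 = (b - 5)*(b + 4)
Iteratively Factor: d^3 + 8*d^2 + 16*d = (d + 4)*(d^2 + 4*d) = d*(d + 4)*(d + 4)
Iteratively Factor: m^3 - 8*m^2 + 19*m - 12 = (m - 4)*(m^2 - 4*m + 3) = (m - 4)*(m - 3)*(m - 1)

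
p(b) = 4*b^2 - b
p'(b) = 8*b - 1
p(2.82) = 28.99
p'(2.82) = 21.56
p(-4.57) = 88.11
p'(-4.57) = -37.56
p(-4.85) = 98.94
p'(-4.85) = -39.80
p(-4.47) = 84.39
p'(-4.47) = -36.76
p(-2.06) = 19.03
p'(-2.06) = -17.48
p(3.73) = 51.92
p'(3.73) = 28.84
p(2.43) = 21.19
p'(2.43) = 18.44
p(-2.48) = 27.08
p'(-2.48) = -20.84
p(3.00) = 33.00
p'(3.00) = 23.00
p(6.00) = 138.00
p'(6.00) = 47.00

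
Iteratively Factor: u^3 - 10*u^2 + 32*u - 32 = (u - 4)*(u^2 - 6*u + 8) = (u - 4)^2*(u - 2)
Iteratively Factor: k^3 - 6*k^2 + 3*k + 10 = (k - 5)*(k^2 - k - 2) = (k - 5)*(k - 2)*(k + 1)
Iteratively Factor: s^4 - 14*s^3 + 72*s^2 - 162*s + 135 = (s - 3)*(s^3 - 11*s^2 + 39*s - 45) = (s - 3)^2*(s^2 - 8*s + 15) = (s - 5)*(s - 3)^2*(s - 3)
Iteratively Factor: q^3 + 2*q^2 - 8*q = (q - 2)*(q^2 + 4*q) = q*(q - 2)*(q + 4)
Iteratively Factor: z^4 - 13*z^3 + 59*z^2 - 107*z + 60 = (z - 4)*(z^3 - 9*z^2 + 23*z - 15) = (z - 4)*(z - 3)*(z^2 - 6*z + 5) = (z - 5)*(z - 4)*(z - 3)*(z - 1)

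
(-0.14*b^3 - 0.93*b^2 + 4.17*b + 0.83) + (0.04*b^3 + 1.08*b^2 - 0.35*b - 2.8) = -0.1*b^3 + 0.15*b^2 + 3.82*b - 1.97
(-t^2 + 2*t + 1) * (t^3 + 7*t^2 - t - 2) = -t^5 - 5*t^4 + 16*t^3 + 7*t^2 - 5*t - 2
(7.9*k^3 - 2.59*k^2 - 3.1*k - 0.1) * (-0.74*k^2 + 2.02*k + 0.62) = -5.846*k^5 + 17.8746*k^4 + 1.9602*k^3 - 7.7938*k^2 - 2.124*k - 0.062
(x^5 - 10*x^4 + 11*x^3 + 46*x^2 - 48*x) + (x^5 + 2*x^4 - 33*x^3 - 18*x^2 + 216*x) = 2*x^5 - 8*x^4 - 22*x^3 + 28*x^2 + 168*x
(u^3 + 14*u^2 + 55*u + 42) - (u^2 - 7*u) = u^3 + 13*u^2 + 62*u + 42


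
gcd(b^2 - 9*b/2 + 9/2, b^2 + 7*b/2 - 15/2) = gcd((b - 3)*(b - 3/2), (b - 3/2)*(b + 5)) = b - 3/2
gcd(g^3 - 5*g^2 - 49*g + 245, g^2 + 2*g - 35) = g^2 + 2*g - 35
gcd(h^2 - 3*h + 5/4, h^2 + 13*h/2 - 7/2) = h - 1/2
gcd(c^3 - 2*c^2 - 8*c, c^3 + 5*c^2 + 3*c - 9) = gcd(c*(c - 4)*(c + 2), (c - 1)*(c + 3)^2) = 1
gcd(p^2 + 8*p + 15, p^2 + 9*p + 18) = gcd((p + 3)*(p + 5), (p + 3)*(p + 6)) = p + 3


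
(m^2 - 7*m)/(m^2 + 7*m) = (m - 7)/(m + 7)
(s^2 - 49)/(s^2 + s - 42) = (s - 7)/(s - 6)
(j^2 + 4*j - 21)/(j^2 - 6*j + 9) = (j + 7)/(j - 3)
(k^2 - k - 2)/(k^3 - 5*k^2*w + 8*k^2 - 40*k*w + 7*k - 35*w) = (2 - k)/(-k^2 + 5*k*w - 7*k + 35*w)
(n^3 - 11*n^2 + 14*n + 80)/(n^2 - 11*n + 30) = (n^2 - 6*n - 16)/(n - 6)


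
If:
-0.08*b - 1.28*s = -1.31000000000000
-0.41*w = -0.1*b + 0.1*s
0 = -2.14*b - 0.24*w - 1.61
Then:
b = -0.70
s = 1.07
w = -0.43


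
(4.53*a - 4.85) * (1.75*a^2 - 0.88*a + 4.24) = 7.9275*a^3 - 12.4739*a^2 + 23.4752*a - 20.564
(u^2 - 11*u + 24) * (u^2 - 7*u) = u^4 - 18*u^3 + 101*u^2 - 168*u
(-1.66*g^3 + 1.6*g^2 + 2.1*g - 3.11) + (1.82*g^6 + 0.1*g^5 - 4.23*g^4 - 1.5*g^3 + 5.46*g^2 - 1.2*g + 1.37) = 1.82*g^6 + 0.1*g^5 - 4.23*g^4 - 3.16*g^3 + 7.06*g^2 + 0.9*g - 1.74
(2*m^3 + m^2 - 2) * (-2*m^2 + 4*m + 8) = -4*m^5 + 6*m^4 + 20*m^3 + 12*m^2 - 8*m - 16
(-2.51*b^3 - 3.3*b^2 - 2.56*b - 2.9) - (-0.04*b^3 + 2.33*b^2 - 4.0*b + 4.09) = -2.47*b^3 - 5.63*b^2 + 1.44*b - 6.99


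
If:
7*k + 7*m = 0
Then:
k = -m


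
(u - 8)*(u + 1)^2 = u^3 - 6*u^2 - 15*u - 8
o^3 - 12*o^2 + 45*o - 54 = (o - 6)*(o - 3)^2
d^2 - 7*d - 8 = (d - 8)*(d + 1)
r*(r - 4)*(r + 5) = r^3 + r^2 - 20*r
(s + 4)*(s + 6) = s^2 + 10*s + 24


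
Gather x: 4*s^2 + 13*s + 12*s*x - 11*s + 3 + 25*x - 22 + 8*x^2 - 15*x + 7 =4*s^2 + 2*s + 8*x^2 + x*(12*s + 10) - 12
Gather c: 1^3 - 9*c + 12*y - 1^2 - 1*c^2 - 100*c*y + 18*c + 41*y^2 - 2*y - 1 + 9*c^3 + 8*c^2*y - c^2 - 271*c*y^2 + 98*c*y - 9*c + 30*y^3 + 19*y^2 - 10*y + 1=9*c^3 + c^2*(8*y - 2) + c*(-271*y^2 - 2*y) + 30*y^3 + 60*y^2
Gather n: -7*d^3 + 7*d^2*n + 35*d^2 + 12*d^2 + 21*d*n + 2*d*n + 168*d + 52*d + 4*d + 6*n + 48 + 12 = -7*d^3 + 47*d^2 + 224*d + n*(7*d^2 + 23*d + 6) + 60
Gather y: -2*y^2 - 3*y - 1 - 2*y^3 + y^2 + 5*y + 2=-2*y^3 - y^2 + 2*y + 1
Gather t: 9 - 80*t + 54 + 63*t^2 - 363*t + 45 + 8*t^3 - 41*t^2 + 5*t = 8*t^3 + 22*t^2 - 438*t + 108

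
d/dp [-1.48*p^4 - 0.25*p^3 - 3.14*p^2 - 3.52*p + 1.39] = -5.92*p^3 - 0.75*p^2 - 6.28*p - 3.52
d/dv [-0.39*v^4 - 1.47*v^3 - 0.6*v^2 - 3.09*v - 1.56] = -1.56*v^3 - 4.41*v^2 - 1.2*v - 3.09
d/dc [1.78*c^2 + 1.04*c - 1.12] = 3.56*c + 1.04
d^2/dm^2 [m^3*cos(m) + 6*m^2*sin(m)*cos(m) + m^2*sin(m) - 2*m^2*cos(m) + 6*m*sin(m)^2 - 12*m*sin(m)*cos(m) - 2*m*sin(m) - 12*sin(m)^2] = -m^3*cos(m) - 7*m^2*sin(m) - 12*m^2*sin(2*m) + 2*m^2*cos(m) + 24*m*sin(2*m) + 10*sqrt(2)*m*sin(m + pi/4) + 36*m*cos(2*m) + 2*sin(m) + 18*sin(2*m) - 8*cos(m) - 48*cos(2*m)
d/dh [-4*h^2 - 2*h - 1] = -8*h - 2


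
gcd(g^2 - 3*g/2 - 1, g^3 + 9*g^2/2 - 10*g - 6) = g^2 - 3*g/2 - 1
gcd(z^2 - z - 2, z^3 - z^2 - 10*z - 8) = z + 1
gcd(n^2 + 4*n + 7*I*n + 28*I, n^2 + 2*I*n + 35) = n + 7*I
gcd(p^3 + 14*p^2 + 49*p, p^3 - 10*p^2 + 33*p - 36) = 1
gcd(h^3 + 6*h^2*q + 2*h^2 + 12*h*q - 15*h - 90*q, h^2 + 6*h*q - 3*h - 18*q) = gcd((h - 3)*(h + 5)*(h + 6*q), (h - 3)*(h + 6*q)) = h^2 + 6*h*q - 3*h - 18*q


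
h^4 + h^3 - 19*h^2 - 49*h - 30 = (h - 5)*(h + 1)*(h + 2)*(h + 3)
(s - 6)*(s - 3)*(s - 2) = s^3 - 11*s^2 + 36*s - 36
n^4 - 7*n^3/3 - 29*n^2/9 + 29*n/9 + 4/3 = (n - 3)*(n - 1)*(n + 1/3)*(n + 4/3)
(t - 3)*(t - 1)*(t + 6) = t^3 + 2*t^2 - 21*t + 18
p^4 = p^4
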